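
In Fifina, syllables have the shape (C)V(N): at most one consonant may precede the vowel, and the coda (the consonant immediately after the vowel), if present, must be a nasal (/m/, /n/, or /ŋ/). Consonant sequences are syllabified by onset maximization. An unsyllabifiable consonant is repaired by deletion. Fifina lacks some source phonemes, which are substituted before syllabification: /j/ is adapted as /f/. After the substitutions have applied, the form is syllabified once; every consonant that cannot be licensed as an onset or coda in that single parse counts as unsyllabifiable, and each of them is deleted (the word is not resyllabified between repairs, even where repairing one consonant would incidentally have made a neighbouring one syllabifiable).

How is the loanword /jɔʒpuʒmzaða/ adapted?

fɔpuzaða

Substitution: /j/ → /f/, giving /fɔʒpuʒmzaða/.
Syllabifying with onset maximization leaves /ʒ/, /ʒ/, /m/ stranded (only a nasal (/m/, /n/, or /ŋ/) is licensed in coda position; onsets are limited to one consonant).
Deletion applies to /ʒ/, /ʒ/, /m/.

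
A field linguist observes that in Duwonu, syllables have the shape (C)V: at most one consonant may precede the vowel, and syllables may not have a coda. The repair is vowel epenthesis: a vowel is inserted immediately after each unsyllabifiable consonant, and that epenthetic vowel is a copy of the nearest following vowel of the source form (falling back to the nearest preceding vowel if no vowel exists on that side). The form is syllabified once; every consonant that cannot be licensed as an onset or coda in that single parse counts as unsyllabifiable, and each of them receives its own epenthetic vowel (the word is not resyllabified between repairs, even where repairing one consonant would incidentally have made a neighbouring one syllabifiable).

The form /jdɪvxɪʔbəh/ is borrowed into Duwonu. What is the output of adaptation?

Under (C)V, the unsyllabifiable consonants are /j/, /v/, /ʔ/, /h/ (no codas are permitted; onsets are limited to one consonant).
Inserting the epenthetic vowel yields /j/ → /jɪ/, /v/ → /vɪ/, /ʔ/ → /ʔə/, /h/ → /hə/.

jɪdɪvɪxɪʔəbəhə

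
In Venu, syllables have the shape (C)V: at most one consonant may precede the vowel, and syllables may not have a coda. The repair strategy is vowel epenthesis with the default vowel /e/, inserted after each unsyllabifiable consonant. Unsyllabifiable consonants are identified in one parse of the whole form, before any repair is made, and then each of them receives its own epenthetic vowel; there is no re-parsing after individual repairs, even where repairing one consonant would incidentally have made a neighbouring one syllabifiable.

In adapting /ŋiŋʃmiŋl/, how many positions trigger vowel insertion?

4

The unsyllabifiable consonants are /ŋ/, /ʃ/, /ŋ/, /l/; each receives one epenthetic vowel.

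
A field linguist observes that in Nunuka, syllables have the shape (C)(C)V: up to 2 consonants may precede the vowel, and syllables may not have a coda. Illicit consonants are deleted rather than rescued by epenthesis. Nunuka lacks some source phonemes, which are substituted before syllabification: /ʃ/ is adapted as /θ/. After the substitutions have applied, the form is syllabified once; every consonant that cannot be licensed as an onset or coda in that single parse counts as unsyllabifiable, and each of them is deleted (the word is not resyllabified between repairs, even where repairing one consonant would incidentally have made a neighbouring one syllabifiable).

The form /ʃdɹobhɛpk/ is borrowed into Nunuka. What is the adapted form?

Substitution: /ʃ/ → /θ/, giving /θdɹobhɛpk/.
The consonants /θ/, /p/, /k/ cannot be parsed into a legal (C)(C)V syllable (no codas are permitted; onsets may contain at most 2 consonants).
Deletion applies to /θ/, /p/, /k/.

dɹobhɛ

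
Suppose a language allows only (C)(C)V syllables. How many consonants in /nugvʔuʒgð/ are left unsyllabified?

4

Under (C)(C)V, the unsyllabifiable consonants are /g/, /ʒ/, /g/, /ð/ (no codas are permitted; onsets may contain at most 2 consonants).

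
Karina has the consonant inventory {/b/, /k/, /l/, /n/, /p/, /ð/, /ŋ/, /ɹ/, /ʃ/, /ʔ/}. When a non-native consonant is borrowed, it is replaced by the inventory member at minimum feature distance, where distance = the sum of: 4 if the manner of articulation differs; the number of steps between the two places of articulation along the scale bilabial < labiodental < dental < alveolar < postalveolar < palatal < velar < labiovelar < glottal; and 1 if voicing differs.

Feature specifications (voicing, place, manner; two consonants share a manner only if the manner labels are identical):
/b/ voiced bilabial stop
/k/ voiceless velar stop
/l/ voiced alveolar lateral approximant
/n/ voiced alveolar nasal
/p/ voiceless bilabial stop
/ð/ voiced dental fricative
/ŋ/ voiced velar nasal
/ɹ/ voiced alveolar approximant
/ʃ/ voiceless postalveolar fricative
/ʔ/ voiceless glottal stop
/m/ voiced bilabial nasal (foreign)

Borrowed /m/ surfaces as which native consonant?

/n/ is closest: same manner (nasal), place distance 3 (bilabial→alveolar), same voicing; total 3. Next closest is /b/ at distance 4.

n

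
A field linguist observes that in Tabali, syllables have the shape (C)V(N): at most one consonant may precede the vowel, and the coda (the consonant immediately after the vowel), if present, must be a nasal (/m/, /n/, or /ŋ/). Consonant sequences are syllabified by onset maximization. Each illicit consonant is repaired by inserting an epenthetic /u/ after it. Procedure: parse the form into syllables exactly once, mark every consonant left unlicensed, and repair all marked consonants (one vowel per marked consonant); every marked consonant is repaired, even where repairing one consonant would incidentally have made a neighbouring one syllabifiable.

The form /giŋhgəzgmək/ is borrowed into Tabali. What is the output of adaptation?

Syllabifying with onset maximization leaves /h/, /z/, /g/, /k/ stranded (only a nasal (/m/, /n/, or /ŋ/) is licensed in coda position; onsets are limited to one consonant).
Inserting the epenthetic vowel yields /h/ → /hu/, /z/ → /zu/, /g/ → /gu/, /k/ → /ku/.

giŋhugəzuguməku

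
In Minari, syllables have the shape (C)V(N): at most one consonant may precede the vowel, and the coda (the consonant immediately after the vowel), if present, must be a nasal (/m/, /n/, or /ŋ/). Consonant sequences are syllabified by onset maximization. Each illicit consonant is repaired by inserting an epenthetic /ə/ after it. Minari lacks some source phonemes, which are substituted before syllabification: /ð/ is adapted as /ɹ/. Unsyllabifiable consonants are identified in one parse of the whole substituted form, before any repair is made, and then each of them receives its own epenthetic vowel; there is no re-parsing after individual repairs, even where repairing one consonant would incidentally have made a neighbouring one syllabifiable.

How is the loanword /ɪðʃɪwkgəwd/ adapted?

Substitution: /ð/ → /ɹ/, giving /ɪɹʃɪwkgəwd/.
The consonants /ɹ/, /w/, /k/, /w/, /d/ cannot be parsed into a legal (C)V(N) syllable (only a nasal (/m/, /n/, or /ŋ/) is licensed in coda position; onsets are limited to one consonant).
Epenthesis after each stranded consonant: /ɹ/ → /ɹə/, /w/ → /wə/, /k/ → /kə/, /w/ → /wə/, /d/ → /də/.

ɪɹəʃɪwəkəgəwədə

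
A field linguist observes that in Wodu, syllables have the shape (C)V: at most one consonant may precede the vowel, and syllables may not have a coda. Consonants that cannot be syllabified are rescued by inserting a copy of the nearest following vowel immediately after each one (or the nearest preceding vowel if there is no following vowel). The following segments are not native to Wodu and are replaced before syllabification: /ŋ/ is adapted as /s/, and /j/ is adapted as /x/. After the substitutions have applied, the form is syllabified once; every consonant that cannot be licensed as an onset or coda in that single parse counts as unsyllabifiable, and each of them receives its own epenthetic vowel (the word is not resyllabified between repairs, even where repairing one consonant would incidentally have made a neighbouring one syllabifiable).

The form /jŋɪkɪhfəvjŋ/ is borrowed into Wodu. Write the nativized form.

xɪsɪkɪhəfəvəxəsə

Substitution: /j/ → /x/, /ŋ/ → /s/, giving /xsɪkɪhfəvxs/.
Under (C)V, the unsyllabifiable consonants are /x/, /h/, /v/, /x/, /s/ (no codas are permitted; onsets are limited to one consonant).
Inserting the epenthetic vowel yields /x/ → /xɪ/, /h/ → /hə/, /v/ → /və/, /x/ → /xə/, /s/ → /sə/.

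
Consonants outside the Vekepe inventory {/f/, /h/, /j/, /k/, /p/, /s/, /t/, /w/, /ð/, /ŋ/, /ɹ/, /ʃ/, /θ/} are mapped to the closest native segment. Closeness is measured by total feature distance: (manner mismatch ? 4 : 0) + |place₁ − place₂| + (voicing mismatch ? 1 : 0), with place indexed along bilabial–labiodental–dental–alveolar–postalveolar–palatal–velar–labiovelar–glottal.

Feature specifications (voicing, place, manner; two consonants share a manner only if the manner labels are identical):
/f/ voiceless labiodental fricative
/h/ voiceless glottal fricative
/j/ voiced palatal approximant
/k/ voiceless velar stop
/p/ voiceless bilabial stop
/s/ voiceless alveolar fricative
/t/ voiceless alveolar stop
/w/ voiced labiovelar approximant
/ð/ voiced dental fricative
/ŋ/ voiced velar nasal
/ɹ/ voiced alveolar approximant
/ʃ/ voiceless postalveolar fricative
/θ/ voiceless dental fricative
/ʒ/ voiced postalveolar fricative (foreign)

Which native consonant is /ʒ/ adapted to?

ʃ

/ʃ/ is closest: same manner (fricative), place distance 0 (postalveolar→postalveolar), voicing differs (+1); total 1. Next closest is /s/ at distance 2.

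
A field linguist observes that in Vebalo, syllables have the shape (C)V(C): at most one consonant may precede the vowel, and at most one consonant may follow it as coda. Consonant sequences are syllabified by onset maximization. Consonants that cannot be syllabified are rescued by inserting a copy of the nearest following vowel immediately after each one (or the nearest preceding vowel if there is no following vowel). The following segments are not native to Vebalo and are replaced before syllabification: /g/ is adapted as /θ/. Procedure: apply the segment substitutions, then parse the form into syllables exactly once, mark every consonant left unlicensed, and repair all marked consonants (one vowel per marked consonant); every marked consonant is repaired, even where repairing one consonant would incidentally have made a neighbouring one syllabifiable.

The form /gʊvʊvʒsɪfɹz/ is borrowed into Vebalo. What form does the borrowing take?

θʊvʊvʒɪsɪfɹɪzɪ

Substitution: /g/ → /θ/, giving /θʊvʊvʒsɪfɹz/.
Syllabifying with onset maximization leaves /ʒ/, /ɹ/, /z/ stranded (at most one coda consonant is licensed; onsets are limited to one consonant).
Epenthesis after each stranded consonant: /ʒ/ → /ʒɪ/, /ɹ/ → /ɹɪ/, /z/ → /zɪ/.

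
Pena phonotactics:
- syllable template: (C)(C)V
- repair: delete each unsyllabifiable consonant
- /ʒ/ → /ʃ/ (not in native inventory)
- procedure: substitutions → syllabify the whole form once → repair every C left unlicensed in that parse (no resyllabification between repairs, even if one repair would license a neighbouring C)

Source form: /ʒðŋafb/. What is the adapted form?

Substitution: /ʒ/ → /ʃ/, giving /ʃðŋafb/.
Under (C)(C)V, the unsyllabifiable consonants are /ʃ/, /f/, /b/ (no codas are permitted; onsets may contain at most 2 consonants).
Each unlicensed consonant is deleted: /ʃ/, /f/, /b/.

ðŋa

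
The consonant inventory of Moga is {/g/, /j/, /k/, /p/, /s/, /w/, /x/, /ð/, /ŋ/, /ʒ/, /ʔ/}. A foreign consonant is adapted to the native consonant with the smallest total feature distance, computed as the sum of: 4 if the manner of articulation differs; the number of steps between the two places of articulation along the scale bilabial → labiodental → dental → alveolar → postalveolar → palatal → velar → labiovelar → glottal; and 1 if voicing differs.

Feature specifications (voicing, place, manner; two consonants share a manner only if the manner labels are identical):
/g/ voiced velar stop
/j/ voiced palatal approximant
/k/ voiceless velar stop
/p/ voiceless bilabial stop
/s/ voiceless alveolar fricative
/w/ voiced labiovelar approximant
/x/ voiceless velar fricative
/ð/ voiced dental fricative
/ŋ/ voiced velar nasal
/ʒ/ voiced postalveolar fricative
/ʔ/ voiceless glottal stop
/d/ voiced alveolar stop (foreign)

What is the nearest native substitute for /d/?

/g/ is closest: same manner (stop), place distance 3 (alveolar→velar), same voicing; total 3. Next closest is /k/ at distance 4.

g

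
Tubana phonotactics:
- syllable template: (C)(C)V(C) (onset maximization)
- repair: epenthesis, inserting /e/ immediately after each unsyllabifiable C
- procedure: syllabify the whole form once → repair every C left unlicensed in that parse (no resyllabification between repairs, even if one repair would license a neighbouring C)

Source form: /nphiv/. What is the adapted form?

nephiv

Syllabifying with onset maximization leaves /n/ stranded (at most one coda consonant is licensed; onsets may contain at most 2 consonants).
Epenthesis after each stranded consonant: /n/ → /ne/.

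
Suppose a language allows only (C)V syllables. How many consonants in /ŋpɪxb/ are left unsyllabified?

3

Under (C)V, the unsyllabifiable consonants are /ŋ/, /x/, /b/ (no codas are permitted; onsets are limited to one consonant).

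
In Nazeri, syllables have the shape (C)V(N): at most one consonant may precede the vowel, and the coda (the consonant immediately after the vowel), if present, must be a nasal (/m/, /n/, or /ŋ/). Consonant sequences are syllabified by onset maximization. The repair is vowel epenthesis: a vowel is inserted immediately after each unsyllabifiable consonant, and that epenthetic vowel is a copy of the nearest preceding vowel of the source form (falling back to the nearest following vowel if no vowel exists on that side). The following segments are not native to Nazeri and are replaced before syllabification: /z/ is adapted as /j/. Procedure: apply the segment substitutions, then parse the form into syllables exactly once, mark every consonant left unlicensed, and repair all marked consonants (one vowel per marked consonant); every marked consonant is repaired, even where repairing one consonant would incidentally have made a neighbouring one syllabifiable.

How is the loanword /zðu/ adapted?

juðu

Substitution: /z/ → /j/, giving /jðu/.
Under (C)V(N), the unsyllabifiable consonants are /j/ (only a nasal (/m/, /n/, or /ŋ/) is licensed in coda position; onsets are limited to one consonant).
Epenthesis after each stranded consonant: /j/ → /ju/.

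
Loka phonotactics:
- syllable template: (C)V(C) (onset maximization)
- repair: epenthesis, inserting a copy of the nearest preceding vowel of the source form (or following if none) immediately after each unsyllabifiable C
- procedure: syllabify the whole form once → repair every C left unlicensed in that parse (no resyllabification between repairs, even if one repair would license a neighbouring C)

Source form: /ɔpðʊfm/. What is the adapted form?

ɔpðʊfmʊ

Under (C)V(C), the unsyllabifiable consonants are /m/ (at most one coda consonant is licensed; onsets are limited to one consonant).
Each unlicensed consonant becomes the onset of a new syllable: /m/ → /mʊ/.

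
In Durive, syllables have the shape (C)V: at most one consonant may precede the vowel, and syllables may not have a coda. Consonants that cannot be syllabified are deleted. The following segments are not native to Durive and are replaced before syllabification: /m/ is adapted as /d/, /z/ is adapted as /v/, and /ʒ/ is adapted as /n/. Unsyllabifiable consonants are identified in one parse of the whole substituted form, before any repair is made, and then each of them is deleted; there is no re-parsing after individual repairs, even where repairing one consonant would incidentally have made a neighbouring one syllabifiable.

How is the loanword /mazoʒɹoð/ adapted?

davoɹo

Substitution: /m/ → /d/, /z/ → /v/, /ʒ/ → /n/, giving /davonɹoð/.
The consonants /n/, /ð/ cannot be parsed into a legal (C)V syllable (no codas are permitted; onsets are limited to one consonant).
Each unlicensed consonant is deleted: /n/, /ð/.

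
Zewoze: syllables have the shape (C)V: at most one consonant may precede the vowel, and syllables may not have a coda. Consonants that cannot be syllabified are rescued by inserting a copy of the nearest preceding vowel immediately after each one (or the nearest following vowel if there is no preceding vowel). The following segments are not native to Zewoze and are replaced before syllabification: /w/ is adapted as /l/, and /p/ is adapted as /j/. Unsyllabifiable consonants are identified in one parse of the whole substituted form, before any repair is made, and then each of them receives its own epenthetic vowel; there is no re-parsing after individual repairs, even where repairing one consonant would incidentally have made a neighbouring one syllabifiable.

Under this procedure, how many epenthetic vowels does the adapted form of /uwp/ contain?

After substitution the input is /ulj/.
The unsyllabifiable consonants are /l/, /j/; each receives one epenthetic vowel.

2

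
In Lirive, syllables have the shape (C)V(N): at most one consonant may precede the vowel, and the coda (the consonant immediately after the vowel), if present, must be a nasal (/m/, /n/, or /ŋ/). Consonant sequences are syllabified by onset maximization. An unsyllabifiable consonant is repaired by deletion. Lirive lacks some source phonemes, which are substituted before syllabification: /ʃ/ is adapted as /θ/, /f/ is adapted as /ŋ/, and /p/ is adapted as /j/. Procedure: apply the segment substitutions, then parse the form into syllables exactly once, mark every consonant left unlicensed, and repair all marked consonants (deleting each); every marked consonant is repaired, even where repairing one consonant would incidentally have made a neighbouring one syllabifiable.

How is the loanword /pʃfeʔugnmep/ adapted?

ŋeʔume

Substitution: /p/ → /j/, /ʃ/ → /θ/, /f/ → /ŋ/, giving /jθŋeʔugnmej/.
Under (C)V(N), the unsyllabifiable consonants are /j/, /θ/, /g/, /n/, /j/ (only a nasal (/m/, /n/, or /ŋ/) is licensed in coda position; onsets are limited to one consonant).
Deletion applies to /j/, /θ/, /g/, /n/, /j/.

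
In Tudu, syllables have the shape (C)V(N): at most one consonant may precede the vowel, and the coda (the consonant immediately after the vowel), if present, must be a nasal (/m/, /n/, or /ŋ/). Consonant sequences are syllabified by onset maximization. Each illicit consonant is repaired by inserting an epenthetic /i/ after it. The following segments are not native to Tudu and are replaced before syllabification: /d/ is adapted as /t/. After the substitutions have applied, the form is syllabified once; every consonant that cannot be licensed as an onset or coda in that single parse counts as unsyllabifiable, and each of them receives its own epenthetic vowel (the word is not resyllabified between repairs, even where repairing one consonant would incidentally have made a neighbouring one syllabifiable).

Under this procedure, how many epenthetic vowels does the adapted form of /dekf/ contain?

After substitution the input is /tekf/.
The unsyllabifiable consonants are /k/, /f/; each receives one epenthetic vowel.

2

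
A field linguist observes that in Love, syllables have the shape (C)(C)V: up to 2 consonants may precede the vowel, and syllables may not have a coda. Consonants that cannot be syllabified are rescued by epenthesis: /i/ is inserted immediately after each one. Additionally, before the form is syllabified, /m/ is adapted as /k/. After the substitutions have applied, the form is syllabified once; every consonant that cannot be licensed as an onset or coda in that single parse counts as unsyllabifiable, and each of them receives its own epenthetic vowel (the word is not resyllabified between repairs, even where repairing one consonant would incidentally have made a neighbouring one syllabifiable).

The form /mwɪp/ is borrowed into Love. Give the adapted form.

Substitution: /m/ → /k/, giving /kwɪp/.
The consonants /p/ cannot be parsed into a legal (C)(C)V syllable (no codas are permitted; onsets may contain at most 2 consonants).
Each unlicensed consonant becomes the onset of a new syllable: /p/ → /pi/.

kwɪpi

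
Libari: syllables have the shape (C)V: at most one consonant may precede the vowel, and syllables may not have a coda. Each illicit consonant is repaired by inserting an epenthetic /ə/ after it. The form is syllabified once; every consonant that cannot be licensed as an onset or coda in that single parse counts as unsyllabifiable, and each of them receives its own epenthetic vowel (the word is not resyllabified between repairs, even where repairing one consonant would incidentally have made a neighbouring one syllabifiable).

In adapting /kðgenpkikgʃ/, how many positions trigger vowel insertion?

The unsyllabifiable consonants are /k/, /ð/, /n/, /p/, /k/, /g/, /ʃ/; each receives one epenthetic vowel.

7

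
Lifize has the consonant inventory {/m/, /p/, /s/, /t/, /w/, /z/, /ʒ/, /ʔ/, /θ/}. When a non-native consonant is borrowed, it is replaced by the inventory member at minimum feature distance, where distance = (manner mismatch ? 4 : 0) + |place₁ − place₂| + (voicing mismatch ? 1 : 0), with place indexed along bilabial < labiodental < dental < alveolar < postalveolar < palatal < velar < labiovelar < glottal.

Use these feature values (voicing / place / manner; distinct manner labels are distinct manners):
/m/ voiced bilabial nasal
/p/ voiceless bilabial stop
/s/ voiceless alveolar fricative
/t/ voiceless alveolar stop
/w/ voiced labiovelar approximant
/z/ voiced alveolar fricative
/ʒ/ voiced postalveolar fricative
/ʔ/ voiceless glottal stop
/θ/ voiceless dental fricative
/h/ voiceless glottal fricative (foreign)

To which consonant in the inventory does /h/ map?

/ʔ/ is closest: manner differs (fricative→stop, +4), place distance 0 (glottal→glottal), same voicing; total 4. Next closest is /s/ at distance 5.

ʔ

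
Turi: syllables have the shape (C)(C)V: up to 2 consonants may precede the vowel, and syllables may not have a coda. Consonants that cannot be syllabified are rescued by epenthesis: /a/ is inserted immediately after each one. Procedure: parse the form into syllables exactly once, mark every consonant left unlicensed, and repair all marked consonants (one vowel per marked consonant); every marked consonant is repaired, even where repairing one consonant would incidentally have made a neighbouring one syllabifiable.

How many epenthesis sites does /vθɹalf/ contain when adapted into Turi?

The unsyllabifiable consonants are /v/, /l/, /f/; each receives one epenthetic vowel.

3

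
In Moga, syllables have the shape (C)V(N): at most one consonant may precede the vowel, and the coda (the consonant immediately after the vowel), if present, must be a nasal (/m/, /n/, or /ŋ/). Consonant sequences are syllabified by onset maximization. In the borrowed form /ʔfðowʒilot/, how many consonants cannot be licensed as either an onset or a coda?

Under (C)V(N), the unsyllabifiable consonants are /ʔ/, /f/, /w/, /t/ (only a nasal (/m/, /n/, or /ŋ/) is licensed in coda position; onsets are limited to one consonant).

4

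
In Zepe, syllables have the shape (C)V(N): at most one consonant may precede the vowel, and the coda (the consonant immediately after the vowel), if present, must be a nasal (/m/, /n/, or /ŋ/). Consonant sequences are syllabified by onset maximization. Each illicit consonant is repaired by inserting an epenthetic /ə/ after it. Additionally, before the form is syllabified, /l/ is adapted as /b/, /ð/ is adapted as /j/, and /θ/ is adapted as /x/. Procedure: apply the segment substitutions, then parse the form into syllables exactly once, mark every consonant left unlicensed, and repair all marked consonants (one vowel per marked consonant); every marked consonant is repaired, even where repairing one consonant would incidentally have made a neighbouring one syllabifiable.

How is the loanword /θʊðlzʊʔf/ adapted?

xʊjəbəzʊʔəfə

Substitution: /θ/ → /x/, /ð/ → /j/, /l/ → /b/, giving /xʊjbzʊʔf/.
The consonants /j/, /b/, /ʔ/, /f/ cannot be parsed into a legal (C)V(N) syllable (only a nasal (/m/, /n/, or /ŋ/) is licensed in coda position; onsets are limited to one consonant).
Epenthesis after each stranded consonant: /j/ → /jə/, /b/ → /bə/, /ʔ/ → /ʔə/, /f/ → /fə/.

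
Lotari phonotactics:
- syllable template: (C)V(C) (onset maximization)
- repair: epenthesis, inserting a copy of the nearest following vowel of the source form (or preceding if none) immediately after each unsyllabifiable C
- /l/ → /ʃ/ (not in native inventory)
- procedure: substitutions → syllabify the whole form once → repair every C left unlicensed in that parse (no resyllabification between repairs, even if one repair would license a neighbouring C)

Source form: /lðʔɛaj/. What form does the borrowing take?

ʃɛðɛʔɛaj

Substitution: /l/ → /ʃ/, giving /ʃðʔɛaj/.
The consonants /ʃ/, /ð/ cannot be parsed into a legal (C)V(C) syllable (at most one coda consonant is licensed; onsets are limited to one consonant).
Each unlicensed consonant becomes the onset of a new syllable: /ʃ/ → /ʃɛ/, /ð/ → /ðɛ/.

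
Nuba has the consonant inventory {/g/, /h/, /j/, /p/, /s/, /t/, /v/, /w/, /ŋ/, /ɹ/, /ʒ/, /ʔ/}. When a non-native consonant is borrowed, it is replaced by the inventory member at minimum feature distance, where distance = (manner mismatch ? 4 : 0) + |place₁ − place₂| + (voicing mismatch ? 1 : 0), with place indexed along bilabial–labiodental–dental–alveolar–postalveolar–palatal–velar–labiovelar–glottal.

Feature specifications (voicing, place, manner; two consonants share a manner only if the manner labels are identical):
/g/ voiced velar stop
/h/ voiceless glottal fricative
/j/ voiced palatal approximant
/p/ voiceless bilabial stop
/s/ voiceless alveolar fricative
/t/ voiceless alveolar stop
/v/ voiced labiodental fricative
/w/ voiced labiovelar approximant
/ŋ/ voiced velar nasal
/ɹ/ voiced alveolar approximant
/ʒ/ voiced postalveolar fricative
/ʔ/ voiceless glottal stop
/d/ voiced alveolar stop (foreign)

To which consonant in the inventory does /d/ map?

t

/t/ is closest: same manner (stop), place distance 0 (alveolar→alveolar), voicing differs (+1); total 1. Next closest is /g/ at distance 3.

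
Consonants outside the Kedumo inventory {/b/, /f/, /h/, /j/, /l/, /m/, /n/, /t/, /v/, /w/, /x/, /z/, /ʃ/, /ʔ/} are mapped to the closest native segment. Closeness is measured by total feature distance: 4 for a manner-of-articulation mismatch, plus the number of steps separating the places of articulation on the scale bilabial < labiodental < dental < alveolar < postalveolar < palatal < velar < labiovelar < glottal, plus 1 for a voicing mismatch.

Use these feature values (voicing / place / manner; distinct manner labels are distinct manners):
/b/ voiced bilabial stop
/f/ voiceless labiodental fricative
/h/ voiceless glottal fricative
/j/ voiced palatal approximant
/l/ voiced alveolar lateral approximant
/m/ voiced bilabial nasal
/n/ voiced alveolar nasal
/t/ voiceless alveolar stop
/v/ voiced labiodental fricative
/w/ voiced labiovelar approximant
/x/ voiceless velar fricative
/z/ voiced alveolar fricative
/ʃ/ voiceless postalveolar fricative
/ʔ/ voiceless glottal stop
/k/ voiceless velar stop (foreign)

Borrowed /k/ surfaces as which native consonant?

/ʔ/ is closest: same manner (stop), place distance 2 (velar→glottal), same voicing; total 2. Next closest is /t/ at distance 3.

ʔ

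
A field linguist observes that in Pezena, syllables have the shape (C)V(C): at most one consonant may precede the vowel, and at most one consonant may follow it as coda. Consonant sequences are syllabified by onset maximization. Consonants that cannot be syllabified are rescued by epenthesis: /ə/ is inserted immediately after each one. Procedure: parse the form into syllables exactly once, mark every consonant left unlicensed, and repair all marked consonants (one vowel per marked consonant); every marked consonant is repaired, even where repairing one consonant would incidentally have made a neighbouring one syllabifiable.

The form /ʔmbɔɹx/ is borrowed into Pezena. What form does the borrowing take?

Syllabifying with onset maximization leaves /ʔ/, /m/, /x/ stranded (at most one coda consonant is licensed; onsets are limited to one consonant).
Inserting the epenthetic vowel yields /ʔ/ → /ʔə/, /m/ → /mə/, /x/ → /xə/.

ʔəməbɔɹxə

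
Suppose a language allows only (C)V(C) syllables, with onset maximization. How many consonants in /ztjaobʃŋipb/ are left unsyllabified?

4

Syllabifying with onset maximization leaves /z/, /t/, /ʃ/, /b/ stranded (at most one coda consonant is licensed; onsets are limited to one consonant).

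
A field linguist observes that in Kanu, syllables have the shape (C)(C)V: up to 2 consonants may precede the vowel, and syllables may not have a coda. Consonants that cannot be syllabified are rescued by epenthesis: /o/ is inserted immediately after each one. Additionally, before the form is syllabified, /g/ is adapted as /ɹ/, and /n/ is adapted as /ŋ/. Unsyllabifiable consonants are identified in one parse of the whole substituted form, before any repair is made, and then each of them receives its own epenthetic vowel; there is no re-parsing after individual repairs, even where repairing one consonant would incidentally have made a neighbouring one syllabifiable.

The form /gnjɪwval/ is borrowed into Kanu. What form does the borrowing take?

ɹoŋjɪwvalo

Substitution: /g/ → /ɹ/, /n/ → /ŋ/, giving /ɹŋjɪwval/.
Syllabifying with onset maximization leaves /ɹ/, /l/ stranded (no codas are permitted; onsets may contain at most 2 consonants).
Each unlicensed consonant becomes the onset of a new syllable: /ɹ/ → /ɹo/, /l/ → /lo/.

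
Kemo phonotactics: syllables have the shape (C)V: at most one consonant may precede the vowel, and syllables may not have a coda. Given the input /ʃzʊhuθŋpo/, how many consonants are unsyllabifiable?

Under (C)V, the unsyllabifiable consonants are /ʃ/, /θ/, /ŋ/ (no codas are permitted; onsets are limited to one consonant).

3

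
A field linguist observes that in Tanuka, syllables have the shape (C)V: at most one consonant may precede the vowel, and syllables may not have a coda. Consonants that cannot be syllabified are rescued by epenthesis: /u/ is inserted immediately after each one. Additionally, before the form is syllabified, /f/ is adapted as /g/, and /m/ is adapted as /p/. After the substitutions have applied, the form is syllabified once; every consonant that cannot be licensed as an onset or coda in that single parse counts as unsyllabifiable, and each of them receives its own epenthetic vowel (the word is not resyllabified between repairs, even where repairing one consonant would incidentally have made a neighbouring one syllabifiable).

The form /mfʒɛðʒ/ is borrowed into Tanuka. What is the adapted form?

Substitution: /m/ → /p/, /f/ → /g/, giving /pgʒɛðʒ/.
Under (C)V, the unsyllabifiable consonants are /p/, /g/, /ð/, /ʒ/ (no codas are permitted; onsets are limited to one consonant).
Inserting the epenthetic vowel yields /p/ → /pu/, /g/ → /gu/, /ð/ → /ðu/, /ʒ/ → /ʒu/.

puguʒɛðuʒu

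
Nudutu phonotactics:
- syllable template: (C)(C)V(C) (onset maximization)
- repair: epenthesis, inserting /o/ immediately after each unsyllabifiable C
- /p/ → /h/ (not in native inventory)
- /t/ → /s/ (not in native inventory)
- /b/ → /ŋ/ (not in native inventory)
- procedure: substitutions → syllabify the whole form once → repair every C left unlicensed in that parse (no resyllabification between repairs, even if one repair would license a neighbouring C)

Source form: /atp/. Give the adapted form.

Substitution: /t/ → /s/, /p/ → /h/, giving /ash/.
Syllabifying with onset maximization leaves /h/ stranded (at most one coda consonant is licensed; onsets may contain at most 2 consonants).
Inserting the epenthetic vowel yields /h/ → /ho/.

asho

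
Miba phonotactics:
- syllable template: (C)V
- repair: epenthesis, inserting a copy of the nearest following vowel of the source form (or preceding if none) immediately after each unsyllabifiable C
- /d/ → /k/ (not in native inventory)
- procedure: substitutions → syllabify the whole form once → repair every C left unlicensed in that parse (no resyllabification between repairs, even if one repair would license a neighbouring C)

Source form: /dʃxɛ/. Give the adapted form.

Substitution: /d/ → /k/, giving /kʃxɛ/.
The consonants /k/, /ʃ/ cannot be parsed into a legal (C)V syllable (no codas are permitted; onsets are limited to one consonant).
Inserting the epenthetic vowel yields /k/ → /kɛ/, /ʃ/ → /ʃɛ/.

kɛʃɛxɛ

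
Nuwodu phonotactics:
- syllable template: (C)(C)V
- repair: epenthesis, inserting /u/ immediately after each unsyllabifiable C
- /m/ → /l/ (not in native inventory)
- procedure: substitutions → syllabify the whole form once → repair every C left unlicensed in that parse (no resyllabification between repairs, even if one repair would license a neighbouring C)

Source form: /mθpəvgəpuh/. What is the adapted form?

luθpəvgəpuhu

Substitution: /m/ → /l/, giving /lθpəvgəpuh/.
Under (C)(C)V, the unsyllabifiable consonants are /l/, /h/ (no codas are permitted; onsets may contain at most 2 consonants).
Epenthesis after each stranded consonant: /l/ → /lu/, /h/ → /hu/.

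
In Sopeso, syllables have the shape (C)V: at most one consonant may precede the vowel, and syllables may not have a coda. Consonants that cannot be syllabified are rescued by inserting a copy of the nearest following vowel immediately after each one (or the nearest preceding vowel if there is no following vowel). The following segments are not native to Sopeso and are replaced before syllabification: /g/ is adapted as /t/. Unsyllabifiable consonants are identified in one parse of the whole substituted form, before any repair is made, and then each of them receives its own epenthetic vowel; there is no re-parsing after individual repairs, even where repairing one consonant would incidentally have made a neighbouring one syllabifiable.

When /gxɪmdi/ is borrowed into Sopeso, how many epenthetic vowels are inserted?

After substitution the input is /txɪmdi/.
The unsyllabifiable consonants are /t/, /m/; each receives one epenthetic vowel.

2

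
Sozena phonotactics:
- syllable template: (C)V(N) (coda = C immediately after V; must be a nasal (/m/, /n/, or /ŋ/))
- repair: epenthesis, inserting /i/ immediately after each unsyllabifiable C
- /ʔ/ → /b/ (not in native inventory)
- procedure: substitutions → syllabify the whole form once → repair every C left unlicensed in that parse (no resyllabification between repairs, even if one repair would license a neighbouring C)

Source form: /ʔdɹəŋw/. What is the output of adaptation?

Substitution: /ʔ/ → /b/, giving /bdɹəŋw/.
Syllabifying with onset maximization leaves /b/, /d/, /w/ stranded (only a nasal (/m/, /n/, or /ŋ/) is licensed in coda position; onsets are limited to one consonant).
Inserting the epenthetic vowel yields /b/ → /bi/, /d/ → /di/, /w/ → /wi/.

bidiɹəŋwi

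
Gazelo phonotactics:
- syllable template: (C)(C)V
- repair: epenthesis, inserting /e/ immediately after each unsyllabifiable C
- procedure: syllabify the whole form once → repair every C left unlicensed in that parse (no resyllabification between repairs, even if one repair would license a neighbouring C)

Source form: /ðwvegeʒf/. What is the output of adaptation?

The consonants /ð/, /ʒ/, /f/ cannot be parsed into a legal (C)(C)V syllable (no codas are permitted; onsets may contain at most 2 consonants).
Inserting the epenthetic vowel yields /ð/ → /ðe/, /ʒ/ → /ʒe/, /f/ → /fe/.

ðewvegeʒefe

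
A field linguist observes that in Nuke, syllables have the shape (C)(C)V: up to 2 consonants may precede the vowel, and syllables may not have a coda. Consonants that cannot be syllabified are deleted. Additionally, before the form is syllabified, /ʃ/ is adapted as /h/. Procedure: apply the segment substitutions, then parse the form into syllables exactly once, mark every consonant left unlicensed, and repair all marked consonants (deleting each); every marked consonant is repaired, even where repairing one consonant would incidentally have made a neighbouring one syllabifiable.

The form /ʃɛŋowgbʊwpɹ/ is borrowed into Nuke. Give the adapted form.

Substitution: /ʃ/ → /h/, giving /hɛŋowgbʊwpɹ/.
Under (C)(C)V, the unsyllabifiable consonants are /w/, /w/, /p/, /ɹ/ (no codas are permitted; onsets may contain at most 2 consonants).
Deleting the stranded consonants removes /w/, /w/, /p/, /ɹ/.

hɛŋogbʊ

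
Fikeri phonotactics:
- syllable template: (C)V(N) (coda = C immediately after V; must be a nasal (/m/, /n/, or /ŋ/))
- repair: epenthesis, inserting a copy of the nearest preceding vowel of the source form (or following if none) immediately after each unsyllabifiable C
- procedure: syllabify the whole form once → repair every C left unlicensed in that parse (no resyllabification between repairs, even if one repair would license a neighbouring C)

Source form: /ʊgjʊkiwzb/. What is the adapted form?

ʊgʊjʊkiwizibi

Syllabifying with onset maximization leaves /g/, /w/, /z/, /b/ stranded (only a nasal (/m/, /n/, or /ŋ/) is licensed in coda position; onsets are limited to one consonant).
Epenthesis after each stranded consonant: /g/ → /gʊ/, /w/ → /wi/, /z/ → /zi/, /b/ → /bi/.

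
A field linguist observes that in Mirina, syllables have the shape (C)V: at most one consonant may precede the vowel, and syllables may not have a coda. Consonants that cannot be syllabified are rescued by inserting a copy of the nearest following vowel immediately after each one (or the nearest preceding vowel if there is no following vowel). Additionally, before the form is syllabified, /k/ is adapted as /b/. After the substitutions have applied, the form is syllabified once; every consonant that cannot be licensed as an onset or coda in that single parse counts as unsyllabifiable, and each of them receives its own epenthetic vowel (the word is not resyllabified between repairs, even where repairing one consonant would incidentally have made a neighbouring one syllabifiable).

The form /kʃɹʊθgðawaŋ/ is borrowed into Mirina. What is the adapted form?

bʊʃʊɹʊθagaðawaŋa

Substitution: /k/ → /b/, giving /bʃɹʊθgðawaŋ/.
The consonants /b/, /ʃ/, /θ/, /g/, /ŋ/ cannot be parsed into a legal (C)V syllable (no codas are permitted; onsets are limited to one consonant).
Inserting the epenthetic vowel yields /b/ → /bʊ/, /ʃ/ → /ʃʊ/, /θ/ → /θa/, /g/ → /ga/, /ŋ/ → /ŋa/.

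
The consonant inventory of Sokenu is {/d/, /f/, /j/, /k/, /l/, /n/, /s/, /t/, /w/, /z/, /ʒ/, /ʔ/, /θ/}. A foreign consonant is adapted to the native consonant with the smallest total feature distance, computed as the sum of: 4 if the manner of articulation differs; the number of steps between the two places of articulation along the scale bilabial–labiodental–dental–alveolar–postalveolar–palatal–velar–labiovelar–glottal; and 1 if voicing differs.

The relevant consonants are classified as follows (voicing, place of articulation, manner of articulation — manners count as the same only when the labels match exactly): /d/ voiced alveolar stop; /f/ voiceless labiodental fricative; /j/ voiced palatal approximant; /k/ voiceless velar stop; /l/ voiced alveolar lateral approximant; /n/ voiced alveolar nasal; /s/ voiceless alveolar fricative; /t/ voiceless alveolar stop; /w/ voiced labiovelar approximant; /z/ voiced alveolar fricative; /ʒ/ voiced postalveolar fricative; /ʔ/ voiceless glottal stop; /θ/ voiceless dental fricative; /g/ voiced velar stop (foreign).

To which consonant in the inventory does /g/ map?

/k/ is closest: same manner (stop), place distance 0 (velar→velar), voicing differs (+1); total 1. Next closest is /d/ at distance 3.

k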